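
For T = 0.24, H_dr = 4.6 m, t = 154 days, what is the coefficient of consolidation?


Using cv = T * H_dr^2 / t
H_dr^2 = 4.6^2 = 21.16
cv = 0.24 * 21.16 / 154
cv = 0.03298 m^2/day


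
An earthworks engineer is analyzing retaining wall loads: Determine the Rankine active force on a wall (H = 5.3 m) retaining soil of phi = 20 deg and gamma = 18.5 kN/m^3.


Compute active earth pressure coefficient:
Ka = tan^2(45 - phi/2) = tan^2(35.0) = 0.490291
Compute active force:
Pa = 0.5 * Ka * gamma * H^2
Pa = 0.5 * 0.490291 * 18.5 * 5.3^2
Pa = 127.39 kN/m


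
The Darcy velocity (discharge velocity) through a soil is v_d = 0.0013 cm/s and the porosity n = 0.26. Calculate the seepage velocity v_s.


Using v_s = v_d / n
v_s = 0.0013 / 0.26
v_s = 0.005 cm/s


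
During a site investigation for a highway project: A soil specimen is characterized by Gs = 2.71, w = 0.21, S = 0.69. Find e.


Result: 0.8248

Derivation:
Using the relation e = Gs * w / S
e = 2.71 * 0.21 / 0.69
e = 0.8248


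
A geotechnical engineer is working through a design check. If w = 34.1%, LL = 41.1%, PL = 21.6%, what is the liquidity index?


First compute the plasticity index:
PI = LL - PL = 41.1 - 21.6 = 19.5
Then compute the liquidity index:
LI = (w - PL) / PI
LI = (34.1 - 21.6) / 19.5
LI = 0.641


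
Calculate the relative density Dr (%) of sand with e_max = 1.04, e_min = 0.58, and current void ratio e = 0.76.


Result: 60.87 %

Derivation:
Using Dr = (e_max - e) / (e_max - e_min) * 100
e_max - e = 1.04 - 0.76 = 0.28
e_max - e_min = 1.04 - 0.58 = 0.46
Dr = 0.28 / 0.46 * 100
Dr = 60.87 %


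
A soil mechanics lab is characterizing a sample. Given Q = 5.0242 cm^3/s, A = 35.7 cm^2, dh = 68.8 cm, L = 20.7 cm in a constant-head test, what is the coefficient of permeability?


Result: 0.042343 cm/s

Derivation:
Compute hydraulic gradient:
i = dh / L = 68.8 / 20.7 = 3.32367
Then apply Darcy's law:
k = Q / (A * i)
k = 5.0242 / (35.7 * 3.32367)
k = 5.0242 / 118.655
k = 0.042343 cm/s


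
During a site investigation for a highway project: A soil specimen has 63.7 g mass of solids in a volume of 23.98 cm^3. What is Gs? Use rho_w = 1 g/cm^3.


Using Gs = m_s / (V_s * rho_w)
Since rho_w = 1 g/cm^3:
Gs = 63.7 / 23.98
Gs = 2.656


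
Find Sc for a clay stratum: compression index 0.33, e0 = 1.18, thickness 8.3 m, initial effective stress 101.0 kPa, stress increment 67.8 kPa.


Using Sc = Cc * H / (1 + e0) * log10((sigma0 + delta_sigma) / sigma0)
Stress ratio = (101.0 + 67.8) / 101.0 = 1.67129
log10(1.67129) = 0.223051
Cc * H / (1 + e0) = 0.33 * 8.3 / (1 + 1.18) = 1.25642
Sc = 1.25642 * 0.223051
Sc = 0.2802 m


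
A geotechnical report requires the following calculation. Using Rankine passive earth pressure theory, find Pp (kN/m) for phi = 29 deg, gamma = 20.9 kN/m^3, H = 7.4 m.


Compute passive earth pressure coefficient:
Kp = tan^2(45 + phi/2) = tan^2(59.5) = 2.88206
Compute passive force:
Pp = 0.5 * Kp * gamma * H^2
Pp = 0.5 * 2.88206 * 20.9 * 7.4^2
Pp = 1649.24 kN/m


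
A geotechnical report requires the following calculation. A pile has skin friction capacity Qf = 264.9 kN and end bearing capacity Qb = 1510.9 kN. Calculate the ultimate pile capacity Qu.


Result: 1775.8 kN

Derivation:
Using Qu = Qf + Qb
Qu = 264.9 + 1510.9
Qu = 1775.8 kN


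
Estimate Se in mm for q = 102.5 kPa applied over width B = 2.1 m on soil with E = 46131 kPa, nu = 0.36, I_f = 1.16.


Using Se = q * B * (1 - nu^2) * I_f / E
1 - nu^2 = 1 - 0.36^2 = 0.8704
Se = 102.5 * 2.1 * 0.8704 * 1.16 / 46131
Se = 0.004711 m
Convert to mm: Se = 0.004711 * 1000 = 4.711 mm


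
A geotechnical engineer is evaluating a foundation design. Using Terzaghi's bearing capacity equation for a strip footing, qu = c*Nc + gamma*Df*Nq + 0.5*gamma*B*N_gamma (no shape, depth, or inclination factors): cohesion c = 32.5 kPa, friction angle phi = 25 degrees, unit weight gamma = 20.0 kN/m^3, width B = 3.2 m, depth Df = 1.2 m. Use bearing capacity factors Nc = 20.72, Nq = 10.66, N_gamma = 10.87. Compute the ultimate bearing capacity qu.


Result: 1277.08 kPa

Derivation:
Compute qu = c*Nc + gamma*Df*Nq + 0.5*gamma*B*N_gamma
Term 1: 32.5 * 20.72 = 673.4
Term 2: 20.0 * 1.2 * 10.66 = 255.84
Term 3: 0.5 * 20.0 * 3.2 * 10.87 = 347.84
qu = 673.4 + 255.84 + 347.84
qu = 1277.08 kPa


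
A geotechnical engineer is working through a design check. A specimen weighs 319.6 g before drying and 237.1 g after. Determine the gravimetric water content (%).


Result: 34.8 %

Derivation:
Using w = (m_wet - m_dry) / m_dry * 100
m_wet - m_dry = 319.6 - 237.1 = 82.5 g
w = 82.5 / 237.1 * 100
w = 34.8 %


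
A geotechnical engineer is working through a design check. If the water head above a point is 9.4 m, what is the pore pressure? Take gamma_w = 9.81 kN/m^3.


Result: 92.21 kPa

Derivation:
Using u = gamma_w * h_w
u = 9.81 * 9.4
u = 92.21 kPa


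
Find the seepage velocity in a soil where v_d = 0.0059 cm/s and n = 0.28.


Result: 0.02107 cm/s

Derivation:
Using v_s = v_d / n
v_s = 0.0059 / 0.28
v_s = 0.02107 cm/s


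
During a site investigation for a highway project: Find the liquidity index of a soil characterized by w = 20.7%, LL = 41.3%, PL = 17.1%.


First compute the plasticity index:
PI = LL - PL = 41.3 - 17.1 = 24.2
Then compute the liquidity index:
LI = (w - PL) / PI
LI = (20.7 - 17.1) / 24.2
LI = 0.149


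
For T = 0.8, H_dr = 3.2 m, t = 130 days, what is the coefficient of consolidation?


Result: 0.06302 m^2/day

Derivation:
Using cv = T * H_dr^2 / t
H_dr^2 = 3.2^2 = 10.24
cv = 0.8 * 10.24 / 130
cv = 0.06302 m^2/day


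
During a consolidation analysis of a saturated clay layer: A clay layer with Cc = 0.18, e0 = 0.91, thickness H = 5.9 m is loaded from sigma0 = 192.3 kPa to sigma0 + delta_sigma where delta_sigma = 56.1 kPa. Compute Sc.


Using Sc = Cc * H / (1 + e0) * log10((sigma0 + delta_sigma) / sigma0)
Stress ratio = (192.3 + 56.1) / 192.3 = 1.29173
log10(1.29173) = 0.111172
Cc * H / (1 + e0) = 0.18 * 5.9 / (1 + 0.91) = 0.556021
Sc = 0.556021 * 0.111172
Sc = 0.0618 m


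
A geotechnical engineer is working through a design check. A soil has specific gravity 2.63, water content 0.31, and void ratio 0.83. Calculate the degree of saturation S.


Using S = Gs * w / e
S = 2.63 * 0.31 / 0.83
S = 0.9823


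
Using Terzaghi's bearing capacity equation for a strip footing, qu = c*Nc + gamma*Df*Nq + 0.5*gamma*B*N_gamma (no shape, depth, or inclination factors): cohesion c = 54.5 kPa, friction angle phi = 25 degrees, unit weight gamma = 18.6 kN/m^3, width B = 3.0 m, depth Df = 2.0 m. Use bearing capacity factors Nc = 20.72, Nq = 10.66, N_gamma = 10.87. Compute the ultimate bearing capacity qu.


Result: 1829.07 kPa

Derivation:
Compute qu = c*Nc + gamma*Df*Nq + 0.5*gamma*B*N_gamma
Term 1: 54.5 * 20.72 = 1129.24
Term 2: 18.6 * 2.0 * 10.66 = 396.552
Term 3: 0.5 * 18.6 * 3.0 * 10.87 = 303.273
qu = 1129.24 + 396.552 + 303.273
qu = 1829.07 kPa


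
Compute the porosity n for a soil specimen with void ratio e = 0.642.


Using the relation n = e / (1 + e)
n = 0.642 / (1 + 0.642)
n = 0.642 / 1.642
n = 0.391


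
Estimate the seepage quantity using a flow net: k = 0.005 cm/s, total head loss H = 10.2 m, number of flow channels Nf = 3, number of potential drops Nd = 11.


Convert k to m/s for unit consistency with H:
k = 0.005 cm/s = 0.005 / 100 m/s = 5e-05 m/s
Using q = k * H * Nf / Nd
Nf / Nd = 3 / 11 = 0.2727
q = 5e-05 * 10.2 * 0.2727
q = 0.0001391 m^3/s per m


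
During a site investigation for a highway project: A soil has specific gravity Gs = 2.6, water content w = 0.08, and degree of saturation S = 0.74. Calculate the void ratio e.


Using the relation e = Gs * w / S
e = 2.6 * 0.08 / 0.74
e = 0.2811


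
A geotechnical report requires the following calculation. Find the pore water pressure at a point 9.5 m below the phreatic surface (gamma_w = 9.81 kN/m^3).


Using u = gamma_w * h_w
u = 9.81 * 9.5
u = 93.2 kPa


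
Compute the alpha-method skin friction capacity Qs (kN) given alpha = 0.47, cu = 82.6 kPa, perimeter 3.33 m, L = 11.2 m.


Result: 1447.91 kN

Derivation:
Using Qs = alpha * cu * perimeter * L
Qs = 0.47 * 82.6 * 3.33 * 11.2
Qs = 1447.91 kN


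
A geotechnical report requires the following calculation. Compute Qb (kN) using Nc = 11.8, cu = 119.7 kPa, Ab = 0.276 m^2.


Using Qb = Nc * cu * Ab
Qb = 11.8 * 119.7 * 0.276
Qb = 389.84 kN


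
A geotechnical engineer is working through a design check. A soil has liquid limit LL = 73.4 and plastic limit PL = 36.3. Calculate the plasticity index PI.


Using PI = LL - PL
PI = 73.4 - 36.3
PI = 37.1


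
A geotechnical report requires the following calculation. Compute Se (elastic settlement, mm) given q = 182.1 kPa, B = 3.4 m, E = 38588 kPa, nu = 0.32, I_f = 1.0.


Using Se = q * B * (1 - nu^2) * I_f / E
1 - nu^2 = 1 - 0.32^2 = 0.8976
Se = 182.1 * 3.4 * 0.8976 * 1.0 / 38588
Se = 0.014402 m
Convert to mm: Se = 0.014402 * 1000 = 14.402 mm


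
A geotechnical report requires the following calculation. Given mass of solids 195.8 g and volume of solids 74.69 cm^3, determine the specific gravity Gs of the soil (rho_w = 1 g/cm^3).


Using Gs = m_s / (V_s * rho_w)
Since rho_w = 1 g/cm^3:
Gs = 195.8 / 74.69
Gs = 2.622


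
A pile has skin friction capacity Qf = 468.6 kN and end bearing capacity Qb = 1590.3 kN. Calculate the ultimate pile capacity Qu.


Result: 2058.9 kN

Derivation:
Using Qu = Qf + Qb
Qu = 468.6 + 1590.3
Qu = 2058.9 kN


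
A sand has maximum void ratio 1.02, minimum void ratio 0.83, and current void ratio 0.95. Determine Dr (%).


Using Dr = (e_max - e) / (e_max - e_min) * 100
e_max - e = 1.02 - 0.95 = 0.07
e_max - e_min = 1.02 - 0.83 = 0.19
Dr = 0.07 / 0.19 * 100
Dr = 36.84 %


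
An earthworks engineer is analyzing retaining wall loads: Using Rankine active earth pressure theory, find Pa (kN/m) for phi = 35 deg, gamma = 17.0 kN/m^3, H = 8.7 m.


Result: 174.35 kN/m

Derivation:
Compute active earth pressure coefficient:
Ka = tan^2(45 - phi/2) = tan^2(27.5) = 0.27099
Compute active force:
Pa = 0.5 * Ka * gamma * H^2
Pa = 0.5 * 0.27099 * 17.0 * 8.7^2
Pa = 174.35 kN/m


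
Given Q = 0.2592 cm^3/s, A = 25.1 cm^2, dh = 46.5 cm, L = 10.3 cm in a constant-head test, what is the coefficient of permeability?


Compute hydraulic gradient:
i = dh / L = 46.5 / 10.3 = 4.51456
Then apply Darcy's law:
k = Q / (A * i)
k = 0.2592 / (25.1 * 4.51456)
k = 0.2592 / 113.316
k = 0.002287 cm/s


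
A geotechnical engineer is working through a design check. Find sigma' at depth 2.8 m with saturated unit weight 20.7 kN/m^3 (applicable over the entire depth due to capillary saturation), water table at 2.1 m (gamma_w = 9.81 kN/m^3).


Total stress = gamma_sat * depth
sigma = 20.7 * 2.8 = 57.96 kPa
Pore water pressure u = gamma_w * (depth - d_wt)
u = 9.81 * (2.8 - 2.1) = 6.867 kPa
Effective stress = sigma - u
sigma' = 57.96 - 6.867 = 51.09 kPa


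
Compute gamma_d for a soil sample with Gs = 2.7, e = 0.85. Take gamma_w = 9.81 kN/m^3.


Using gamma_d = Gs * gamma_w / (1 + e)
gamma_d = 2.7 * 9.81 / (1 + 0.85)
gamma_d = 2.7 * 9.81 / 1.85
gamma_d = 14.317 kN/m^3


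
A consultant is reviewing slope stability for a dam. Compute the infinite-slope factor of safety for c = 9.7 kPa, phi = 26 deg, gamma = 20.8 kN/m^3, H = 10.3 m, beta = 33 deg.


Result: 0.85

Derivation:
Using Fs = c / (gamma*H*sin(beta)*cos(beta)) + tan(phi)/tan(beta)
Cohesion contribution = 9.7 / (20.8*10.3*sin(33)*cos(33))
Cohesion contribution = 0.0991222
Friction contribution = tan(26)/tan(33) = 0.751042
Fs = 0.0991222 + 0.751042
Fs = 0.85


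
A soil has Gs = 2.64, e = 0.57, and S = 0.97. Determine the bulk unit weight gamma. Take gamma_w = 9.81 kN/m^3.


Result: 19.951 kN/m^3

Derivation:
Using gamma = gamma_w * (Gs + S*e) / (1 + e)
Numerator: Gs + S*e = 2.64 + 0.97*0.57 = 3.1929
Denominator: 1 + e = 1 + 0.57 = 1.57
gamma = 9.81 * 3.1929 / 1.57
gamma = 19.951 kN/m^3


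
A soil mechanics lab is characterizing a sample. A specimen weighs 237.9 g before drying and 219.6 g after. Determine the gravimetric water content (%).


Result: 8.33 %

Derivation:
Using w = (m_wet - m_dry) / m_dry * 100
m_wet - m_dry = 237.9 - 219.6 = 18.3 g
w = 18.3 / 219.6 * 100
w = 8.33 %


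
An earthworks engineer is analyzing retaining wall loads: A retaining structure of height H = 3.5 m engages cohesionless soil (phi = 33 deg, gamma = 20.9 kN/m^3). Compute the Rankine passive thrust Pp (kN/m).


Compute passive earth pressure coefficient:
Kp = tan^2(45 + phi/2) = tan^2(61.5) = 3.39212
Compute passive force:
Pp = 0.5 * Kp * gamma * H^2
Pp = 0.5 * 3.39212 * 20.9 * 3.5^2
Pp = 434.23 kN/m


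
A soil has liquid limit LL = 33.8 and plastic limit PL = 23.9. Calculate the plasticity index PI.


Using PI = LL - PL
PI = 33.8 - 23.9
PI = 9.9


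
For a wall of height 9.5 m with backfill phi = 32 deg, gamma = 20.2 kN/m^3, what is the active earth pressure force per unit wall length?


Compute active earth pressure coefficient:
Ka = tan^2(45 - phi/2) = tan^2(29.0) = 0.307259
Compute active force:
Pa = 0.5 * Ka * gamma * H^2
Pa = 0.5 * 0.307259 * 20.2 * 9.5^2
Pa = 280.07 kN/m


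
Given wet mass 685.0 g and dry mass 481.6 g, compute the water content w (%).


Result: 42.23 %

Derivation:
Using w = (m_wet - m_dry) / m_dry * 100
m_wet - m_dry = 685.0 - 481.6 = 203.4 g
w = 203.4 / 481.6 * 100
w = 42.23 %


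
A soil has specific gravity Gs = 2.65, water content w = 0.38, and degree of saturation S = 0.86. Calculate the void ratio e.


Result: 1.1709

Derivation:
Using the relation e = Gs * w / S
e = 2.65 * 0.38 / 0.86
e = 1.1709


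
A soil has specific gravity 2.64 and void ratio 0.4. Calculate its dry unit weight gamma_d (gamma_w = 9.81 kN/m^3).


Using gamma_d = Gs * gamma_w / (1 + e)
gamma_d = 2.64 * 9.81 / (1 + 0.4)
gamma_d = 2.64 * 9.81 / 1.4
gamma_d = 18.499 kN/m^3


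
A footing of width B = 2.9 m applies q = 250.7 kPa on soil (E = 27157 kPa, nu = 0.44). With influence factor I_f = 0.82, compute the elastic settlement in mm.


Result: 17.703 mm

Derivation:
Using Se = q * B * (1 - nu^2) * I_f / E
1 - nu^2 = 1 - 0.44^2 = 0.8064
Se = 250.7 * 2.9 * 0.8064 * 0.82 / 27157
Se = 0.017703 m
Convert to mm: Se = 0.017703 * 1000 = 17.703 mm


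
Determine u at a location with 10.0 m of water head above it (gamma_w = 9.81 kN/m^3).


Result: 98.1 kPa

Derivation:
Using u = gamma_w * h_w
u = 9.81 * 10.0
u = 98.1 kPa


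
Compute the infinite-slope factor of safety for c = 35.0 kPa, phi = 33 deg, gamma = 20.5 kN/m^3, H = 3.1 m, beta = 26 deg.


Using Fs = c / (gamma*H*sin(beta)*cos(beta)) + tan(phi)/tan(beta)
Cohesion contribution = 35.0 / (20.5*3.1*sin(26)*cos(26))
Cohesion contribution = 1.39782
Friction contribution = tan(33)/tan(26) = 1.33148
Fs = 1.39782 + 1.33148
Fs = 2.729


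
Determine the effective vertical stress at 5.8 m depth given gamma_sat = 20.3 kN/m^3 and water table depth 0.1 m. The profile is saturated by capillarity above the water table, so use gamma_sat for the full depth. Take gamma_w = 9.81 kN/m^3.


Total stress = gamma_sat * depth
sigma = 20.3 * 5.8 = 117.74 kPa
Pore water pressure u = gamma_w * (depth - d_wt)
u = 9.81 * (5.8 - 0.1) = 55.917 kPa
Effective stress = sigma - u
sigma' = 117.74 - 55.917 = 61.82 kPa


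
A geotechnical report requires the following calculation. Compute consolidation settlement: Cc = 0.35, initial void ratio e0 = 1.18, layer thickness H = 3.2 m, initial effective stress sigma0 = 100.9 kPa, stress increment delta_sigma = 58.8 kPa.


Using Sc = Cc * H / (1 + e0) * log10((sigma0 + delta_sigma) / sigma0)
Stress ratio = (100.9 + 58.8) / 100.9 = 1.58276
log10(1.58276) = 0.199414
Cc * H / (1 + e0) = 0.35 * 3.2 / (1 + 1.18) = 0.513761
Sc = 0.513761 * 0.199414
Sc = 0.1025 m


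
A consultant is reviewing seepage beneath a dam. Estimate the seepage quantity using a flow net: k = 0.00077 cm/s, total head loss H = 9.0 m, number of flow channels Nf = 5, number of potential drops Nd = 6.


Result: 5.775e-05 m^3/s per m

Derivation:
Convert k to m/s for unit consistency with H:
k = 0.00077 cm/s = 0.00077 / 100 m/s = 7.7e-06 m/s
Using q = k * H * Nf / Nd
Nf / Nd = 5 / 6 = 0.8333
q = 7.7e-06 * 9.0 * 0.8333
q = 5.775e-05 m^3/s per m


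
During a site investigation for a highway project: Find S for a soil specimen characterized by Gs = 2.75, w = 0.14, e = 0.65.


Using S = Gs * w / e
S = 2.75 * 0.14 / 0.65
S = 0.5923


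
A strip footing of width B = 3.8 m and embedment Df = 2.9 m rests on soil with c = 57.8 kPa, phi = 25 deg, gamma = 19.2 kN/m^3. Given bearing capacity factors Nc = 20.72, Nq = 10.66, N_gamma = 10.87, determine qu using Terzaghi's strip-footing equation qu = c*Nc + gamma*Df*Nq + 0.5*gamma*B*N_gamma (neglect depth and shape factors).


Compute qu = c*Nc + gamma*Df*Nq + 0.5*gamma*B*N_gamma
Term 1: 57.8 * 20.72 = 1197.616
Term 2: 19.2 * 2.9 * 10.66 = 593.5488
Term 3: 0.5 * 19.2 * 3.8 * 10.87 = 396.5376
qu = 1197.616 + 593.5488 + 396.5376
qu = 2187.7 kPa


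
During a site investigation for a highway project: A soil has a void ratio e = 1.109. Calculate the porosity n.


Using the relation n = e / (1 + e)
n = 1.109 / (1 + 1.109)
n = 1.109 / 2.109
n = 0.5258


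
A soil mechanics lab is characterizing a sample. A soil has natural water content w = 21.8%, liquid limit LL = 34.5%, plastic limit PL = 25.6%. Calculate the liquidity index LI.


First compute the plasticity index:
PI = LL - PL = 34.5 - 25.6 = 8.9
Then compute the liquidity index:
LI = (w - PL) / PI
LI = (21.8 - 25.6) / 8.9
LI = -0.427


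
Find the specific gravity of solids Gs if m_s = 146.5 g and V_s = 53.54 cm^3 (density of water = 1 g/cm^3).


Result: 2.736

Derivation:
Using Gs = m_s / (V_s * rho_w)
Since rho_w = 1 g/cm^3:
Gs = 146.5 / 53.54
Gs = 2.736


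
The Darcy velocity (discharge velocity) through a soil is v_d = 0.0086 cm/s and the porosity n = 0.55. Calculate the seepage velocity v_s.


Using v_s = v_d / n
v_s = 0.0086 / 0.55
v_s = 0.01564 cm/s


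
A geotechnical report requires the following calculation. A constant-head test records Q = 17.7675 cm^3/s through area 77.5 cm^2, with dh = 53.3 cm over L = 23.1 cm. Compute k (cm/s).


Result: 0.099359 cm/s

Derivation:
Compute hydraulic gradient:
i = dh / L = 53.3 / 23.1 = 2.30736
Then apply Darcy's law:
k = Q / (A * i)
k = 17.7675 / (77.5 * 2.30736)
k = 17.7675 / 178.82
k = 0.099359 cm/s


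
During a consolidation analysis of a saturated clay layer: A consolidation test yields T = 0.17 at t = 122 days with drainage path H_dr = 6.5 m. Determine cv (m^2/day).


Using cv = T * H_dr^2 / t
H_dr^2 = 6.5^2 = 42.25
cv = 0.17 * 42.25 / 122
cv = 0.05887 m^2/day


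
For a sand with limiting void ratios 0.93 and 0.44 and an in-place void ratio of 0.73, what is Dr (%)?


Using Dr = (e_max - e) / (e_max - e_min) * 100
e_max - e = 0.93 - 0.73 = 0.2
e_max - e_min = 0.93 - 0.44 = 0.49
Dr = 0.2 / 0.49 * 100
Dr = 40.82 %


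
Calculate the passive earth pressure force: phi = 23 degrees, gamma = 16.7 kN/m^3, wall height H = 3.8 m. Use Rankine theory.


Result: 275.22 kN/m

Derivation:
Compute passive earth pressure coefficient:
Kp = tan^2(45 + phi/2) = tan^2(56.5) = 2.282623
Compute passive force:
Pp = 0.5 * Kp * gamma * H^2
Pp = 0.5 * 2.282623 * 16.7 * 3.8^2
Pp = 275.22 kN/m


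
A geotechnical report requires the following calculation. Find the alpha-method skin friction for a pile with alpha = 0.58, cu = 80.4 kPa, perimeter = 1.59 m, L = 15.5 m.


Result: 1149.25 kN

Derivation:
Using Qs = alpha * cu * perimeter * L
Qs = 0.58 * 80.4 * 1.59 * 15.5
Qs = 1149.25 kN


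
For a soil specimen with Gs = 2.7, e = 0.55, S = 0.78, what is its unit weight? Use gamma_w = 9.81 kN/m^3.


Result: 19.804 kN/m^3

Derivation:
Using gamma = gamma_w * (Gs + S*e) / (1 + e)
Numerator: Gs + S*e = 2.7 + 0.78*0.55 = 3.129
Denominator: 1 + e = 1 + 0.55 = 1.55
gamma = 9.81 * 3.129 / 1.55
gamma = 19.804 kN/m^3


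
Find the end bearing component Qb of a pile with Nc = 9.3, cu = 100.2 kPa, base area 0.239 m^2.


Using Qb = Nc * cu * Ab
Qb = 9.3 * 100.2 * 0.239
Qb = 222.71 kN


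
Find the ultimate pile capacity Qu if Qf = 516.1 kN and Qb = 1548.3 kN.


Using Qu = Qf + Qb
Qu = 516.1 + 1548.3
Qu = 2064.4 kN


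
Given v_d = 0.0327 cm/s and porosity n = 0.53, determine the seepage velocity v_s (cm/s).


Result: 0.0617 cm/s

Derivation:
Using v_s = v_d / n
v_s = 0.0327 / 0.53
v_s = 0.0617 cm/s


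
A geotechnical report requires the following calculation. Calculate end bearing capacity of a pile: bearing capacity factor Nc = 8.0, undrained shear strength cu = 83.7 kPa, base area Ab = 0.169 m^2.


Result: 113.16 kN

Derivation:
Using Qb = Nc * cu * Ab
Qb = 8.0 * 83.7 * 0.169
Qb = 113.16 kN


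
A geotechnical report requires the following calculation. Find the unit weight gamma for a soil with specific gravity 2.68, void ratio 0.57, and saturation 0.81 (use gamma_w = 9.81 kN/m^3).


Using gamma = gamma_w * (Gs + S*e) / (1 + e)
Numerator: Gs + S*e = 2.68 + 0.81*0.57 = 3.1417
Denominator: 1 + e = 1 + 0.57 = 1.57
gamma = 9.81 * 3.1417 / 1.57
gamma = 19.631 kN/m^3


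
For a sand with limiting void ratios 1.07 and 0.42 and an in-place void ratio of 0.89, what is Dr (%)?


Result: 27.69 %

Derivation:
Using Dr = (e_max - e) / (e_max - e_min) * 100
e_max - e = 1.07 - 0.89 = 0.18
e_max - e_min = 1.07 - 0.42 = 0.65
Dr = 0.18 / 0.65 * 100
Dr = 27.69 %


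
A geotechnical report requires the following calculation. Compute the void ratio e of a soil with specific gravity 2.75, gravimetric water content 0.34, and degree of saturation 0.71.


Using the relation e = Gs * w / S
e = 2.75 * 0.34 / 0.71
e = 1.3169


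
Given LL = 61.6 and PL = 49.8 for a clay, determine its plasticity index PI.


Using PI = LL - PL
PI = 61.6 - 49.8
PI = 11.8


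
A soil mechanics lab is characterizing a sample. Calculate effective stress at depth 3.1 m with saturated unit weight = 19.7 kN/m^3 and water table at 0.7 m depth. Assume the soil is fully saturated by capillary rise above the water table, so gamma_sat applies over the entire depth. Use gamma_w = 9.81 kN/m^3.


Result: 37.53 kPa

Derivation:
Total stress = gamma_sat * depth
sigma = 19.7 * 3.1 = 61.07 kPa
Pore water pressure u = gamma_w * (depth - d_wt)
u = 9.81 * (3.1 - 0.7) = 23.544 kPa
Effective stress = sigma - u
sigma' = 61.07 - 23.544 = 37.53 kPa


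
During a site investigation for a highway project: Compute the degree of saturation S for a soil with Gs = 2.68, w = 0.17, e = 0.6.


Result: 0.7593

Derivation:
Using S = Gs * w / e
S = 2.68 * 0.17 / 0.6
S = 0.7593


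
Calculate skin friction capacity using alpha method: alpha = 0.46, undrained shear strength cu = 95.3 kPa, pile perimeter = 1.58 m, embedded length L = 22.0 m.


Using Qs = alpha * cu * perimeter * L
Qs = 0.46 * 95.3 * 1.58 * 22.0
Qs = 1523.81 kN


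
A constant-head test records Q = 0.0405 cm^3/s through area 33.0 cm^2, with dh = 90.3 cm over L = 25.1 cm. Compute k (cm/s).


Result: 0.000341 cm/s

Derivation:
Compute hydraulic gradient:
i = dh / L = 90.3 / 25.1 = 3.59761
Then apply Darcy's law:
k = Q / (A * i)
k = 0.0405 / (33.0 * 3.59761)
k = 0.0405 / 118.721
k = 0.000341 cm/s


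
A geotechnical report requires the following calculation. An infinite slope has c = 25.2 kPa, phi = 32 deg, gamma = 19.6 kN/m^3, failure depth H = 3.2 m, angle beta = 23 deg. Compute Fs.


Using Fs = c / (gamma*H*sin(beta)*cos(beta)) + tan(phi)/tan(beta)
Cohesion contribution = 25.2 / (19.6*3.2*sin(23)*cos(23))
Cohesion contribution = 1.1171
Friction contribution = tan(32)/tan(23) = 1.4721
Fs = 1.1171 + 1.4721
Fs = 2.589


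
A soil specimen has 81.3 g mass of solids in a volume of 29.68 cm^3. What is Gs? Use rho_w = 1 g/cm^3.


Using Gs = m_s / (V_s * rho_w)
Since rho_w = 1 g/cm^3:
Gs = 81.3 / 29.68
Gs = 2.739


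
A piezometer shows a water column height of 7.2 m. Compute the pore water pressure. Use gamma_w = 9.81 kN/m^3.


Using u = gamma_w * h_w
u = 9.81 * 7.2
u = 70.63 kPa


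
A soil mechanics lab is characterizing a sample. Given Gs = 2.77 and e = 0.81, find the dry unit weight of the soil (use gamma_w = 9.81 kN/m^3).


Using gamma_d = Gs * gamma_w / (1 + e)
gamma_d = 2.77 * 9.81 / (1 + 0.81)
gamma_d = 2.77 * 9.81 / 1.81
gamma_d = 15.013 kN/m^3


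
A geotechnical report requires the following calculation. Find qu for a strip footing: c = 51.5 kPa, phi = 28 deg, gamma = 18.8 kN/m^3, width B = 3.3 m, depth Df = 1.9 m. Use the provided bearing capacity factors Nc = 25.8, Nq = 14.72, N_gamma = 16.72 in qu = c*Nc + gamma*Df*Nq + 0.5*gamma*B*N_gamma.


Result: 2373.15 kPa

Derivation:
Compute qu = c*Nc + gamma*Df*Nq + 0.5*gamma*B*N_gamma
Term 1: 51.5 * 25.8 = 1328.7
Term 2: 18.8 * 1.9 * 14.72 = 525.7984
Term 3: 0.5 * 18.8 * 3.3 * 16.72 = 518.6544
qu = 1328.7 + 525.7984 + 518.6544
qu = 2373.15 kPa


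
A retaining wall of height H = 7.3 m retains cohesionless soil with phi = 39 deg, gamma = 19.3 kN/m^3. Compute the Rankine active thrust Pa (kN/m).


Result: 116.99 kN/m

Derivation:
Compute active earth pressure coefficient:
Ka = tan^2(45 - phi/2) = tan^2(25.5) = 0.227506
Compute active force:
Pa = 0.5 * Ka * gamma * H^2
Pa = 0.5 * 0.227506 * 19.3 * 7.3^2
Pa = 116.99 kN/m


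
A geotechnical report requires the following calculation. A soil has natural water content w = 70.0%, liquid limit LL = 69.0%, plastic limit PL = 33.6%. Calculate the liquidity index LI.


Result: 1.028

Derivation:
First compute the plasticity index:
PI = LL - PL = 69.0 - 33.6 = 35.4
Then compute the liquidity index:
LI = (w - PL) / PI
LI = (70.0 - 33.6) / 35.4
LI = 1.028


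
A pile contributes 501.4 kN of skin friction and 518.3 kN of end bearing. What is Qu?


Using Qu = Qf + Qb
Qu = 501.4 + 518.3
Qu = 1019.7 kN


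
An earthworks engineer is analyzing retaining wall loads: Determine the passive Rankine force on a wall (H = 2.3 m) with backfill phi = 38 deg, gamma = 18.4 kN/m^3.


Compute passive earth pressure coefficient:
Kp = tan^2(45 + phi/2) = tan^2(64.0) = 4.203746
Compute passive force:
Pp = 0.5 * Kp * gamma * H^2
Pp = 0.5 * 4.203746 * 18.4 * 2.3^2
Pp = 204.59 kN/m


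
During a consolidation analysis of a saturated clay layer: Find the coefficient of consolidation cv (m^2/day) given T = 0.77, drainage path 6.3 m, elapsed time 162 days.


Result: 0.18865 m^2/day

Derivation:
Using cv = T * H_dr^2 / t
H_dr^2 = 6.3^2 = 39.69
cv = 0.77 * 39.69 / 162
cv = 0.18865 m^2/day


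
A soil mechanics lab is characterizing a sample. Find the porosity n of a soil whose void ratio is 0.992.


Using the relation n = e / (1 + e)
n = 0.992 / (1 + 0.992)
n = 0.992 / 1.992
n = 0.498


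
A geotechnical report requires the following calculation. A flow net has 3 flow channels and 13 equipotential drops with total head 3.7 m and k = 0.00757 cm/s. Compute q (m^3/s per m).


Result: 6.464e-05 m^3/s per m

Derivation:
Convert k to m/s for unit consistency with H:
k = 0.00757 cm/s = 0.00757 / 100 m/s = 7.57e-05 m/s
Using q = k * H * Nf / Nd
Nf / Nd = 3 / 13 = 0.2308
q = 7.57e-05 * 3.7 * 0.2308
q = 6.464e-05 m^3/s per m


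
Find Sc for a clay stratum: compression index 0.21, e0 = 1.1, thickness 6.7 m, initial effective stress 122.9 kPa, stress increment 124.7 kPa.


Using Sc = Cc * H / (1 + e0) * log10((sigma0 + delta_sigma) / sigma0)
Stress ratio = (122.9 + 124.7) / 122.9 = 2.01465
log10(2.01465) = 0.304199
Cc * H / (1 + e0) = 0.21 * 6.7 / (1 + 1.1) = 0.67
Sc = 0.67 * 0.304199
Sc = 0.2038 m


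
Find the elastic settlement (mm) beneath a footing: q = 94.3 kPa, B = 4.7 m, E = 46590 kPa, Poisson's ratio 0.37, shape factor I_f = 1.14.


Using Se = q * B * (1 - nu^2) * I_f / E
1 - nu^2 = 1 - 0.37^2 = 0.8631
Se = 94.3 * 4.7 * 0.8631 * 1.14 / 46590
Se = 0.009360 m
Convert to mm: Se = 0.009360 * 1000 = 9.36 mm


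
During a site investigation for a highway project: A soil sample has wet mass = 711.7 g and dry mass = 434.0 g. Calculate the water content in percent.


Using w = (m_wet - m_dry) / m_dry * 100
m_wet - m_dry = 711.7 - 434.0 = 277.7 g
w = 277.7 / 434.0 * 100
w = 63.99 %


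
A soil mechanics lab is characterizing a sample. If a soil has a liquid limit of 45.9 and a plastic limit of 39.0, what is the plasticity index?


Using PI = LL - PL
PI = 45.9 - 39.0
PI = 6.9


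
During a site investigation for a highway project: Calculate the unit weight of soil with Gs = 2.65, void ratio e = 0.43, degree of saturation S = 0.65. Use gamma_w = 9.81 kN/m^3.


Result: 20.097 kN/m^3

Derivation:
Using gamma = gamma_w * (Gs + S*e) / (1 + e)
Numerator: Gs + S*e = 2.65 + 0.65*0.43 = 2.9295
Denominator: 1 + e = 1 + 0.43 = 1.43
gamma = 9.81 * 2.9295 / 1.43
gamma = 20.097 kN/m^3


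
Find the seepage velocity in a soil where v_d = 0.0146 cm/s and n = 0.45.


Using v_s = v_d / n
v_s = 0.0146 / 0.45
v_s = 0.03244 cm/s


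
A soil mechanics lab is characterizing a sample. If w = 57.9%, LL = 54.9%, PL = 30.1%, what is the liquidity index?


First compute the plasticity index:
PI = LL - PL = 54.9 - 30.1 = 24.8
Then compute the liquidity index:
LI = (w - PL) / PI
LI = (57.9 - 30.1) / 24.8
LI = 1.121


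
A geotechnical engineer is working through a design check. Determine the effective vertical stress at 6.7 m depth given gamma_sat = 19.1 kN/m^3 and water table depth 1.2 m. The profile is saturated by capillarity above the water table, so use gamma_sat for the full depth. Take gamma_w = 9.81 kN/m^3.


Result: 74.02 kPa

Derivation:
Total stress = gamma_sat * depth
sigma = 19.1 * 6.7 = 127.97 kPa
Pore water pressure u = gamma_w * (depth - d_wt)
u = 9.81 * (6.7 - 1.2) = 53.955 kPa
Effective stress = sigma - u
sigma' = 127.97 - 53.955 = 74.02 kPa


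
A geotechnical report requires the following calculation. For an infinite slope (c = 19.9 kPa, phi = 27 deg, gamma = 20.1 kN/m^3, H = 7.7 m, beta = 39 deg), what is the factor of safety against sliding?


Using Fs = c / (gamma*H*sin(beta)*cos(beta)) + tan(phi)/tan(beta)
Cohesion contribution = 19.9 / (20.1*7.7*sin(39)*cos(39))
Cohesion contribution = 0.262901
Friction contribution = tan(27)/tan(39) = 0.629212
Fs = 0.262901 + 0.629212
Fs = 0.892


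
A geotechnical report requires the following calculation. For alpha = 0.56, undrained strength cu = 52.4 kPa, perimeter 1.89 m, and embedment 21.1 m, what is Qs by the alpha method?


Using Qs = alpha * cu * perimeter * L
Qs = 0.56 * 52.4 * 1.89 * 21.1
Qs = 1170.21 kN


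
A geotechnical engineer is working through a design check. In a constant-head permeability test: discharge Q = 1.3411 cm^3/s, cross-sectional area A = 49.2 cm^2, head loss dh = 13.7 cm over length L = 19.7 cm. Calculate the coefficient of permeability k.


Compute hydraulic gradient:
i = dh / L = 13.7 / 19.7 = 0.695431
Then apply Darcy's law:
k = Q / (A * i)
k = 1.3411 / (49.2 * 0.695431)
k = 1.3411 / 34.2152
k = 0.039196 cm/s


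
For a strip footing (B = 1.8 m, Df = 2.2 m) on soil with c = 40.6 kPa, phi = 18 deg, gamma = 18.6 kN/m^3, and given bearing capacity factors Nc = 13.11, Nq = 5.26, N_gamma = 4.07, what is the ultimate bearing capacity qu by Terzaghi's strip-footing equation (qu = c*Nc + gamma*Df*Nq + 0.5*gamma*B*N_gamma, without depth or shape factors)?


Compute qu = c*Nc + gamma*Df*Nq + 0.5*gamma*B*N_gamma
Term 1: 40.6 * 13.11 = 532.266
Term 2: 18.6 * 2.2 * 5.26 = 215.2392
Term 3: 0.5 * 18.6 * 1.8 * 4.07 = 68.1318
qu = 532.266 + 215.2392 + 68.1318
qu = 815.64 kPa


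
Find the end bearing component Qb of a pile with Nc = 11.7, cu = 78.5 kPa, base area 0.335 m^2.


Result: 307.68 kN

Derivation:
Using Qb = Nc * cu * Ab
Qb = 11.7 * 78.5 * 0.335
Qb = 307.68 kN


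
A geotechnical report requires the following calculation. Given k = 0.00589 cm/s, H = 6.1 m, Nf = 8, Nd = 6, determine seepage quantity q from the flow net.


Convert k to m/s for unit consistency with H:
k = 0.00589 cm/s = 0.00589 / 100 m/s = 5.89e-05 m/s
Using q = k * H * Nf / Nd
Nf / Nd = 8 / 6 = 1.3333
q = 5.89e-05 * 6.1 * 1.3333
q = 0.0004791 m^3/s per m


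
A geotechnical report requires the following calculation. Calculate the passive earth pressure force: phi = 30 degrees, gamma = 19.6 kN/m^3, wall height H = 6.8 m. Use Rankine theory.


Compute passive earth pressure coefficient:
Kp = tan^2(45 + phi/2) = tan^2(60.0) = 3
Compute passive force:
Pp = 0.5 * Kp * gamma * H^2
Pp = 0.5 * 3 * 19.6 * 6.8^2
Pp = 1359.46 kN/m


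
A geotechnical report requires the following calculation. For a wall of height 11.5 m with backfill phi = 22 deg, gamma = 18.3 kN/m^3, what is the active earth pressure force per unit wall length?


Result: 550.54 kN/m

Derivation:
Compute active earth pressure coefficient:
Ka = tan^2(45 - phi/2) = tan^2(34.0) = 0.454962
Compute active force:
Pa = 0.5 * Ka * gamma * H^2
Pa = 0.5 * 0.454962 * 18.3 * 11.5^2
Pa = 550.54 kN/m


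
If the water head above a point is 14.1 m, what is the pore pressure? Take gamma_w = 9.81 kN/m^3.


Using u = gamma_w * h_w
u = 9.81 * 14.1
u = 138.32 kPa


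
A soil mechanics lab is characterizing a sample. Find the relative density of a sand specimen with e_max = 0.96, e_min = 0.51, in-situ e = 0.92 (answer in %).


Result: 8.89 %

Derivation:
Using Dr = (e_max - e) / (e_max - e_min) * 100
e_max - e = 0.96 - 0.92 = 0.04
e_max - e_min = 0.96 - 0.51 = 0.45
Dr = 0.04 / 0.45 * 100
Dr = 8.89 %


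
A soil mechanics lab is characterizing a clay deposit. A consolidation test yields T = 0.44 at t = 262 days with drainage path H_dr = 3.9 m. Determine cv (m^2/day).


Using cv = T * H_dr^2 / t
H_dr^2 = 3.9^2 = 15.21
cv = 0.44 * 15.21 / 262
cv = 0.02554 m^2/day


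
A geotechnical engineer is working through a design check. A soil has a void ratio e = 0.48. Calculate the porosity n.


Using the relation n = e / (1 + e)
n = 0.48 / (1 + 0.48)
n = 0.48 / 1.48
n = 0.3243


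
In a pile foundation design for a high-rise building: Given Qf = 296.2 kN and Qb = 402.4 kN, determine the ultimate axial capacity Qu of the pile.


Using Qu = Qf + Qb
Qu = 296.2 + 402.4
Qu = 698.6 kN


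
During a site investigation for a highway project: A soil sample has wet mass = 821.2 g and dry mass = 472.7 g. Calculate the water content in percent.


Using w = (m_wet - m_dry) / m_dry * 100
m_wet - m_dry = 821.2 - 472.7 = 348.5 g
w = 348.5 / 472.7 * 100
w = 73.73 %


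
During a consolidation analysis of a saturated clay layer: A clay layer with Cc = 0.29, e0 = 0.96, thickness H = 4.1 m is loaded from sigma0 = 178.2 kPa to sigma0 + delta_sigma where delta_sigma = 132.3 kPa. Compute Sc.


Using Sc = Cc * H / (1 + e0) * log10((sigma0 + delta_sigma) / sigma0)
Stress ratio = (178.2 + 132.3) / 178.2 = 1.74242
log10(1.74242) = 0.241154
Cc * H / (1 + e0) = 0.29 * 4.1 / (1 + 0.96) = 0.606633
Sc = 0.606633 * 0.241154
Sc = 0.1463 m


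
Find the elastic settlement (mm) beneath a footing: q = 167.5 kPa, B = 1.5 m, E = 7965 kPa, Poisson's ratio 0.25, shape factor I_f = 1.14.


Using Se = q * B * (1 - nu^2) * I_f / E
1 - nu^2 = 1 - 0.25^2 = 0.9375
Se = 167.5 * 1.5 * 0.9375 * 1.14 / 7965
Se = 0.033713 m
Convert to mm: Se = 0.033713 * 1000 = 33.713 mm


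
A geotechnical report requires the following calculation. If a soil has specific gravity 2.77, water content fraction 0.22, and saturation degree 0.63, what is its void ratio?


Using the relation e = Gs * w / S
e = 2.77 * 0.22 / 0.63
e = 0.9673


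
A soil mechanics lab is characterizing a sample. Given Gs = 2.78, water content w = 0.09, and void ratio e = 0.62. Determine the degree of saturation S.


Using S = Gs * w / e
S = 2.78 * 0.09 / 0.62
S = 0.4035


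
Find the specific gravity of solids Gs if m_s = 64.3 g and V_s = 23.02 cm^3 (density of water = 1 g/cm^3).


Using Gs = m_s / (V_s * rho_w)
Since rho_w = 1 g/cm^3:
Gs = 64.3 / 23.02
Gs = 2.793


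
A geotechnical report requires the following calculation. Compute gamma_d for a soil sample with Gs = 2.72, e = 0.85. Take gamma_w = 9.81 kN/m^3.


Using gamma_d = Gs * gamma_w / (1 + e)
gamma_d = 2.72 * 9.81 / (1 + 0.85)
gamma_d = 2.72 * 9.81 / 1.85
gamma_d = 14.423 kN/m^3


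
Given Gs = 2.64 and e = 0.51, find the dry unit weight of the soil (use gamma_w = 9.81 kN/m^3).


Result: 17.151 kN/m^3

Derivation:
Using gamma_d = Gs * gamma_w / (1 + e)
gamma_d = 2.64 * 9.81 / (1 + 0.51)
gamma_d = 2.64 * 9.81 / 1.51
gamma_d = 17.151 kN/m^3


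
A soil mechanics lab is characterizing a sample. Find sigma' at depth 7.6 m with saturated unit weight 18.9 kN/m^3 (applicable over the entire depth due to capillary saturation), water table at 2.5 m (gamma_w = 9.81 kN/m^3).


Total stress = gamma_sat * depth
sigma = 18.9 * 7.6 = 143.64 kPa
Pore water pressure u = gamma_w * (depth - d_wt)
u = 9.81 * (7.6 - 2.5) = 50.031 kPa
Effective stress = sigma - u
sigma' = 143.64 - 50.031 = 93.61 kPa


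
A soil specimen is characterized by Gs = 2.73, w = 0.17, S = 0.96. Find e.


Using the relation e = Gs * w / S
e = 2.73 * 0.17 / 0.96
e = 0.4834


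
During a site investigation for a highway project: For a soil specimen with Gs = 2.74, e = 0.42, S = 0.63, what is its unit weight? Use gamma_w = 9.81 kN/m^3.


Using gamma = gamma_w * (Gs + S*e) / (1 + e)
Numerator: Gs + S*e = 2.74 + 0.63*0.42 = 3.0046
Denominator: 1 + e = 1 + 0.42 = 1.42
gamma = 9.81 * 3.0046 / 1.42
gamma = 20.757 kN/m^3


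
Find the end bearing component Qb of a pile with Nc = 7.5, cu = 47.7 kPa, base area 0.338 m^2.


Using Qb = Nc * cu * Ab
Qb = 7.5 * 47.7 * 0.338
Qb = 120.92 kN


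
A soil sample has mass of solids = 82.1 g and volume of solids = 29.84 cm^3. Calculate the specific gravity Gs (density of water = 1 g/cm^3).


Using Gs = m_s / (V_s * rho_w)
Since rho_w = 1 g/cm^3:
Gs = 82.1 / 29.84
Gs = 2.751


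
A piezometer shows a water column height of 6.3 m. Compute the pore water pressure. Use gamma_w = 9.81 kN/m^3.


Result: 61.8 kPa

Derivation:
Using u = gamma_w * h_w
u = 9.81 * 6.3
u = 61.8 kPa


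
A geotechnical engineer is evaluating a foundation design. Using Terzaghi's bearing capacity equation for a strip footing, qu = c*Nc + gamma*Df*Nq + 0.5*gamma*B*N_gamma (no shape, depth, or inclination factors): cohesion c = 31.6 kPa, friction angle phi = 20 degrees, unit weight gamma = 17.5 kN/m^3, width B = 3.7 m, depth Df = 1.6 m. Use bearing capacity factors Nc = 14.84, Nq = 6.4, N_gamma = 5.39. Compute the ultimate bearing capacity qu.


Compute qu = c*Nc + gamma*Df*Nq + 0.5*gamma*B*N_gamma
Term 1: 31.6 * 14.84 = 468.944
Term 2: 17.5 * 1.6 * 6.4 = 179.2
Term 3: 0.5 * 17.5 * 3.7 * 5.39 = 174.50125
qu = 468.944 + 179.2 + 174.50125
qu = 822.65 kPa


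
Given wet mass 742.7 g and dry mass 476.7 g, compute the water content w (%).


Result: 55.8 %

Derivation:
Using w = (m_wet - m_dry) / m_dry * 100
m_wet - m_dry = 742.7 - 476.7 = 266.0 g
w = 266.0 / 476.7 * 100
w = 55.8 %


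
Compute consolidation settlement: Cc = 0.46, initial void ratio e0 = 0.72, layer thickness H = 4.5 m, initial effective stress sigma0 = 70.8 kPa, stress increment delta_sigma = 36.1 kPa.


Using Sc = Cc * H / (1 + e0) * log10((sigma0 + delta_sigma) / sigma0)
Stress ratio = (70.8 + 36.1) / 70.8 = 1.50989
log10(1.50989) = 0.178944
Cc * H / (1 + e0) = 0.46 * 4.5 / (1 + 0.72) = 1.20349
Sc = 1.20349 * 0.178944
Sc = 0.2154 m


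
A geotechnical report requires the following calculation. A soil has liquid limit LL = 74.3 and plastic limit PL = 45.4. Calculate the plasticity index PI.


Using PI = LL - PL
PI = 74.3 - 45.4
PI = 28.9


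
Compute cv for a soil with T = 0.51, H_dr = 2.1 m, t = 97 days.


Using cv = T * H_dr^2 / t
H_dr^2 = 2.1^2 = 4.41
cv = 0.51 * 4.41 / 97
cv = 0.02319 m^2/day


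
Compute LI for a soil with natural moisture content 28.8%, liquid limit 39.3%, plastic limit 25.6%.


First compute the plasticity index:
PI = LL - PL = 39.3 - 25.6 = 13.7
Then compute the liquidity index:
LI = (w - PL) / PI
LI = (28.8 - 25.6) / 13.7
LI = 0.234
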